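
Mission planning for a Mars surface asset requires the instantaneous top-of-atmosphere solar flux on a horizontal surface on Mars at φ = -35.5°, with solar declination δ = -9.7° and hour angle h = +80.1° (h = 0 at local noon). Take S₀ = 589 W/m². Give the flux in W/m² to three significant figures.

cos θ_z = sin φ sin δ + cos φ cos δ cos h = 0.097842 + 0.137969 = 0.235811.
Flux = S₀ · cos θ_z = 589 × 0.235811 = 138.9 W/m².

139 W/m²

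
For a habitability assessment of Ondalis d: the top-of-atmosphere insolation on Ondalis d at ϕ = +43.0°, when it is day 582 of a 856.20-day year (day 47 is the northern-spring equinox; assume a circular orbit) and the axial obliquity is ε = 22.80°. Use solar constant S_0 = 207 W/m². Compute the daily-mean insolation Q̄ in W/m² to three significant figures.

Solar longitude: L_s = 360° × (582 − 47)/856.20 = 224.947°.
sin δ = sin 22.80° × sin 224.947° = -0.27376, so δ = -15.888°.
cos h₀ = −tan(+43.0°) tan(-15.888°) = 0.2654, h₀ = 1.3021 rad.
Bracket: h₀ sin ϕ sin δ + cos ϕ cos δ sin h₀ = 1.3021×0.68200×-0.27376 + 0.73135×0.96180×0.96413 = -0.243108 + 0.678181 = 0.435073.
Q̄ = (S_0/π) × [bracket] = (207/π) × 0.435073 = 28.67 W/m².

Q̄ ≈ 28.7 W/m²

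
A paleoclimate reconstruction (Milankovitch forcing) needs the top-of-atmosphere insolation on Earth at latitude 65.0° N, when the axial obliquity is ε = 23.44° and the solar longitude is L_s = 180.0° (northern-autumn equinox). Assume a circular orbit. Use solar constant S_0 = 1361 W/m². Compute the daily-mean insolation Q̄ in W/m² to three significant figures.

Solar declination: sin δ = sin ε · sin L_s = sin 23.44° × sin 180.0° = 0.00000, so δ = +0.000°.
cos h₀ = −tan(+65.0°) tan(+0.000°) = -0.0000, h₀ = 1.5708 rad.
Bracket: h₀ sin ϕ sin δ + cos ϕ cos δ sin h₀ = 1.5708×0.90631×0.00000 + 0.42262×1.00000×1.00000 = 0.000000 + 0.422620 = 0.422620.
Q̄ = (S_0/π) × [bracket] = (1361/π) × 0.422620 = 183.1 W/m².

Q̄ ≈ 183 W/m²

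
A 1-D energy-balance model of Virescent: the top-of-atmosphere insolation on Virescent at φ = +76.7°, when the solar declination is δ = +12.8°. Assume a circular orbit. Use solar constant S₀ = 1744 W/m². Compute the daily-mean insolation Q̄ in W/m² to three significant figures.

cos H₀ = −tan(+76.7°) tan(+12.800°) = -0.9611, H₀ = 2.8618 rad.
Bracket: H₀ sin φ sin δ + cos φ cos δ sin H₀ = 2.8618×0.97318×0.22155 + 0.23005×0.97515×0.27620 = 0.617027 + 0.061961 = 0.678988.
Q̄ = (S₀/π) × [bracket] = (1744/π) × 0.678988 = 376.9 W/m².

Q̄ ≈ 377 W/m²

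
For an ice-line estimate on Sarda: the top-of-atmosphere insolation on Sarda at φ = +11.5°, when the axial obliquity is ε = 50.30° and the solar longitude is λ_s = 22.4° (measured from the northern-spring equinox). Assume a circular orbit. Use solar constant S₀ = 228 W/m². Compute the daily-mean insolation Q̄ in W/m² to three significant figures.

Solar declination: sin δ = sin ε · sin λ_s = sin 50.30° × sin 22.4° = 0.29320, so δ = +17.049°.
cos H₀ = −tan(+11.5°) tan(+17.049°) = -0.0624, H₀ = 1.6332 rad.
Bracket: H₀ sin φ sin δ + cos φ cos δ sin H₀ = 1.6332×0.19937×0.29320 + 0.97992×0.95605×0.99805 = 0.095469 + 0.935026 = 1.030495.
Q̄ = (S₀/π) × [bracket] = (228/π) × 1.030495 = 74.79 W/m².

Q̄ ≈ 74.8 W/m²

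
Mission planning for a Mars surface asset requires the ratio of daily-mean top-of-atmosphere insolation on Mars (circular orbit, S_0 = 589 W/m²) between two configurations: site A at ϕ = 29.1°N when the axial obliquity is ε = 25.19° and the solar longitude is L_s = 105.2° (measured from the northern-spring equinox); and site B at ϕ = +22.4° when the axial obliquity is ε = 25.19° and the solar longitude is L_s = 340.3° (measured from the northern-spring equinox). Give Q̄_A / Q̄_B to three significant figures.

Q̄_A / Q̄_B ≈ 1.37

— Configuration A (ϕ=+29.1°):
Solar declination: sin δ = sin ε · sin L_s = sin 25.19° × sin 105.2° = 0.41073, so δ = +24.251°.
cos h₀ = −tan(+29.1°) tan(+24.251°) = -0.2507, h₀ = 1.8242 rad.
Bracket: h₀ sin ϕ sin δ + cos ϕ cos δ sin h₀ = 1.8242×0.48634×0.41073 + 0.87377×0.91176×0.96806 = 0.364392 + 0.771223 = 1.135615.
Q̄ = (S_0/π) × [bracket] = (589/π) × 1.135615 = 212.91 W/m².
— Configuration B (ϕ=+22.4°):
Solar declination: sin δ = sin ε · sin L_s = sin 25.19° × sin 340.3° = -0.14347, so δ = -8.249°.
cos h₀ = −tan(+22.4°) tan(-8.249°) = 0.0598, h₀ = 1.5110 rad.
Bracket: h₀ sin ϕ sin δ + cos ϕ cos δ sin h₀ = 1.5110×0.38107×-0.14347 + 0.92455×0.98965×0.99821 = -0.082610 + 0.913343 = 0.830733.
Q̄ = (S_0/π) × [bracket] = (589/π) × 0.830733 = 155.75 W/m².
Ratio Q̄_A / Q̄_B = 212.91 / 155.75 = 1.367.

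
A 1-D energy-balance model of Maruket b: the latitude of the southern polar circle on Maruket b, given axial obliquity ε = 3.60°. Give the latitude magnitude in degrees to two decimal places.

86.40°

The polar circle is the lowest latitude that experiences at least one full rotation of continuous darkness at the northern-summer solstice; it lies at |ϕ| = 90° − ε = 90° − 3.60° = 86.40°.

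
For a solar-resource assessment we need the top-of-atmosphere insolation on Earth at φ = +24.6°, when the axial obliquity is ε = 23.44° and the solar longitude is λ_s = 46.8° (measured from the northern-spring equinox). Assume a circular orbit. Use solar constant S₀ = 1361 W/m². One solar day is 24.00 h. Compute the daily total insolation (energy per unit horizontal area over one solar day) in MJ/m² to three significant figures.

40.0 MJ/m²

Solar declination: sin δ = sin ε · sin λ_s = sin 23.44° × sin 46.8° = 0.28998, so δ = +16.856°.
cos H₀ = −tan(+24.6°) tan(+16.856°) = -0.1387, H₀ = 1.7100 rad.
Bracket: H₀ sin φ sin δ + cos φ cos δ sin H₀ = 1.7100×0.41628×0.28998 + 0.90924×0.95703×0.99033 = 0.206419 + 0.861755 = 1.068174.
Q̄ = (S₀/π) × [bracket] = (1361/π) × 1.068174 = 462.75 W/m².
Daily total = Q̄ × 24.00 h × 3600 s/h = 462.75 × 24.00 × 3600 / 10⁶ = 39.98 MJ/m².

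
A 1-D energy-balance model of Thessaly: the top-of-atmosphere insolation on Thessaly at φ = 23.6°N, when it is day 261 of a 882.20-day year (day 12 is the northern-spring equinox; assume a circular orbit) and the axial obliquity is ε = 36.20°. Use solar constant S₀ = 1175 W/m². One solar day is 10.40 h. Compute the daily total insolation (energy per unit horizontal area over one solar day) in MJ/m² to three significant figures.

16.1 MJ/m²

Solar longitude: λ_s = 360° × (261 − 12)/882.20 = 101.610°.
sin δ = sin 36.20° × sin 101.610° = 0.57852, so δ = +35.347°.
cos H₀ = −tan(+23.6°) tan(+35.347°) = -0.3099, H₀ = 1.8859 rad.
Bracket: H₀ sin φ sin δ + cos φ cos δ sin H₀ = 1.8859×0.40035×0.57852 + 0.91636×0.81567×0.95078 = 0.436794 + 0.710658 = 1.147452.
Q̄ = (S₀/π) × [bracket] = (1175/π) × 1.147452 = 429.16 W/m².
Daily total = Q̄ × 10.40 h × 3600 s/h = 429.16 × 10.40 × 3600 / 10⁶ = 16.07 MJ/m².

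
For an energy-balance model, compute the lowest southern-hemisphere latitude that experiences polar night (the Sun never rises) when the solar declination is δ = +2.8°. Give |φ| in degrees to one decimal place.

|φ| = 87.2°

Polar night requires cos H₀ = −tan φ tan δ ≥ 1, i.e. tan φ tan δ ≤ −1.
The boundary is |tan φ| · |tan δ| = 1, so |φ| = 90° − |δ| = 90° − 2.8° = 87.2° in the southern hemisphere.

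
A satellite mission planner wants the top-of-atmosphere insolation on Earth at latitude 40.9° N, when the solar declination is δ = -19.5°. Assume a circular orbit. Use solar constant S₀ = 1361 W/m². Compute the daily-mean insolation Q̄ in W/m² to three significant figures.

Q̄ ≈ 175 W/m²

cos H₀ = −tan(+40.9°) tan(-19.500°) = 0.3067, H₀ = 1.2590 rad.
Bracket: H₀ sin φ sin δ + cos φ cos δ sin H₀ = 1.2590×0.65474×-0.33381 + 0.75585×0.94264×0.95179 = -0.275165 + 0.678145 = 0.402980.
Q̄ = (S₀/π) × [bracket] = (1361/π) × 0.402980 = 174.6 W/m².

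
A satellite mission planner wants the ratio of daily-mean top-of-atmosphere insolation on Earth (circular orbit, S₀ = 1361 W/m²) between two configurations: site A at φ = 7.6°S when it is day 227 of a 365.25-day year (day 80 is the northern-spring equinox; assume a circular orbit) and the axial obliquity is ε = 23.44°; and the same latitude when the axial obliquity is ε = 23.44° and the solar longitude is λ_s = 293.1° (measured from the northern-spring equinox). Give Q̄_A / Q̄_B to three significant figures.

— Configuration A (φ=-7.6°):
Solar longitude: λ_s = 360° × (227 − 80)/365.25 = 144.887°.
sin δ = sin 23.44° × sin 144.887° = 0.22880, so δ = +13.227°.
cos H₀ = −tan(-7.6°) tan(+13.227°) = 0.0314, H₀ = 1.5394 rad.
Bracket: H₀ sin φ sin δ + cos φ cos δ sin H₀ = 1.5394×-0.13226×0.22880 + 0.99122×0.97347×0.99951 = -0.046584 + 0.964450 = 0.917866.
Q̄ = (S₀/π) × [bracket] = (1361/π) × 0.917866 = 397.64 W/m².
— Configuration B (φ=-7.6°):
Solar declination: sin δ = sin ε · sin λ_s = sin 23.44° × sin 293.1° = -0.36589, so δ = -21.463°.
cos H₀ = −tan(-7.6°) tan(-21.463°) = -0.0525, H₀ = 1.6233 rad.
Bracket: H₀ sin φ sin δ + cos φ cos δ sin H₀ = 1.6233×-0.13226×-0.36589 + 0.99122×0.93066×0.99862 = 0.078556 + 0.921216 = 0.999772.
Q̄ = (S₀/π) × [bracket] = (1361/π) × 0.999772 = 433.12 W/m².
Ratio Q̄_A / Q̄_B = 397.64 / 433.12 = 0.9181.

Q̄_A / Q̄_B ≈ 0.918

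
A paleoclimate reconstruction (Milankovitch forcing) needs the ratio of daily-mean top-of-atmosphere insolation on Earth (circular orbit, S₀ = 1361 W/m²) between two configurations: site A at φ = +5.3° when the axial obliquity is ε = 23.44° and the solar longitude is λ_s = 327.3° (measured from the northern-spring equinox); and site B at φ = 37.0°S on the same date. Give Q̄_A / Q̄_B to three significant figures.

Q̄_A / Q̄_B ≈ 0.947

— Configuration A (φ=+5.3°):
Solar declination: sin δ = sin ε · sin λ_s = sin 23.44° × sin 327.3° = -0.21490, so δ = -12.410°.
cos H₀ = −tan(+5.3°) tan(-12.410°) = 0.0204, H₀ = 1.5504 rad.
Bracket: H₀ sin φ sin δ + cos φ cos δ sin H₀ = 1.5504×0.09237×-0.21490 + 0.99572×0.97664×0.99979 = -0.030776 + 0.972256 = 0.941480.
Q̄ = (S₀/π) × [bracket] = (1361/π) × 0.941480 = 407.87 W/m².
— Configuration B (φ=-37.0°):
cos H₀ = −tan(-37.0°) tan(-12.410°) = -0.1658, H₀ = 1.7374 rad.
Bracket: H₀ sin φ sin δ + cos φ cos δ sin H₀ = 1.7374×-0.60182×-0.21490 + 0.79864×0.97664×0.98616 = 0.224700 + 0.769189 = 0.993889.
Q̄ = (S₀/π) × [bracket] = (1361/π) × 0.993889 = 430.57 W/m².
Ratio Q̄_A / Q̄_B = 407.87 / 430.57 = 0.9473.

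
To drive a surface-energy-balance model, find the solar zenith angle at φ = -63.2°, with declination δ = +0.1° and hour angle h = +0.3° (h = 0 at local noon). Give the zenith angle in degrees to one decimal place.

cos θ_z = sin φ sin δ + cos φ cos δ cos h = -0.001558 + 0.450871 = 0.449313.
θ_z = arccos(0.449313) = 63.3°.

θ_z = 63.3°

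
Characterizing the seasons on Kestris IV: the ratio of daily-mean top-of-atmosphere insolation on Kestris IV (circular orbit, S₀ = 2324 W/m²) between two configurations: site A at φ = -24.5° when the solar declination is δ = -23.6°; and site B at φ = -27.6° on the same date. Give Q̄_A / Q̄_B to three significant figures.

Q̄_A / Q̄_B ≈ 0.988

— Configuration A (φ=-24.5°):
cos H₀ = −tan(-24.5°) tan(-23.600°) = -0.1991, H₀ = 1.7712 rad.
Bracket: H₀ sin φ sin δ + cos φ cos δ sin H₀ = 1.7712×-0.41469×-0.40035 + 0.90996×0.91636×0.97998 = 0.294057 + 0.817157 = 1.111214.
Q̄ = (S₀/π) × [bracket] = (2324/π) × 1.111214 = 822.02 W/m².
— Configuration B (φ=-27.6°):
cos H₀ = −tan(-27.6°) tan(-23.600°) = -0.2284, H₀ = 1.8012 rad.
Bracket: H₀ sin φ sin δ + cos φ cos δ sin H₀ = 1.8012×-0.46330×-0.40035 + 0.88620×0.91636×0.97357 = 0.334090 + 0.790615 = 1.124705.
Q̄ = (S₀/π) × [bracket] = (2324/π) × 1.124705 = 832.00 W/m².
Ratio Q̄_A / Q̄_B = 822.02 / 832.00 = 0.9880.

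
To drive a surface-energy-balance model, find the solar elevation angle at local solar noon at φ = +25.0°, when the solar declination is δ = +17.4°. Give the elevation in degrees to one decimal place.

82.4°

At local noon the hour angle is zero, so the zenith angle equals |φ − δ| = |+25.0° − (+17.400°)| = 7.600°.
Elevation = 90° − 7.600° = 82.4°.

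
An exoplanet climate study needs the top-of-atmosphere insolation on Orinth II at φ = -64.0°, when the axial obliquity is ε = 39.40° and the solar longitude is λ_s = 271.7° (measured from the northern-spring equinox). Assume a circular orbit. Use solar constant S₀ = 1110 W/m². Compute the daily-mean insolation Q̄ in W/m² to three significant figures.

Q̄ ≈ 633 W/m²

Solar declination: sin δ = sin ε · sin λ_s = sin 39.40° × sin 271.7° = -0.63445, so δ = -39.379°.
cos H₀ = −tan(-64.0°) tan(-39.379°) = -1.6829 ≤ −1 ⇒ polar day, H₀ = π.
Bracket: H₀ sin φ sin δ + cos φ cos δ sin H₀ = 3.1416×-0.89879×-0.63445 + 0.43837×0.77296×0.00000 = 1.791458 + 0.000000 = 1.791458.
Q̄ = (S₀/π) × [bracket] = (1110/π) × 1.791458 = 633.0 W/m².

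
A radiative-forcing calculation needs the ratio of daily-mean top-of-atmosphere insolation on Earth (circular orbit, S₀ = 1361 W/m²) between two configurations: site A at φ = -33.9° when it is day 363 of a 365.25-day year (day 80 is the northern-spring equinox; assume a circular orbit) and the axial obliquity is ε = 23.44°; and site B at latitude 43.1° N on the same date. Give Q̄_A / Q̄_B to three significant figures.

Q̄_A / Q̄_B ≈ 3.75

— Configuration A (φ=-33.9°):
Solar longitude: λ_s = 360° × (363 − 80)/365.25 = 278.932°.
sin δ = sin 23.44° × sin 278.932° = -0.39296, so δ = -23.139°.
cos H₀ = −tan(-33.9°) tan(-23.139°) = -0.2872, H₀ = 1.8621 rad.
Bracket: H₀ sin φ sin δ + cos φ cos δ sin H₀ = 1.8621×-0.55775×-0.39296 + 0.83001×0.91955×0.95788 = 0.408123 + 0.731088 = 1.139211.
Q̄ = (S₀/π) × [bracket] = (1361/π) × 1.139211 = 493.53 W/m².
— Configuration B (φ=+43.1°):
cos H₀ = −tan(+43.1°) tan(-23.139°) = 0.3999, H₀ = 1.1594 rad.
Bracket: H₀ sin φ sin δ + cos φ cos δ sin H₀ = 1.1594×0.68327×-0.39296 + 0.73016×0.91955×0.91656 = -0.311296 + 0.615395 = 0.304099.
Q̄ = (S₀/π) × [bracket] = (1361/π) × 0.304099 = 131.74 W/m².
Ratio Q̄_A / Q̄_B = 493.53 / 131.74 = 3.746.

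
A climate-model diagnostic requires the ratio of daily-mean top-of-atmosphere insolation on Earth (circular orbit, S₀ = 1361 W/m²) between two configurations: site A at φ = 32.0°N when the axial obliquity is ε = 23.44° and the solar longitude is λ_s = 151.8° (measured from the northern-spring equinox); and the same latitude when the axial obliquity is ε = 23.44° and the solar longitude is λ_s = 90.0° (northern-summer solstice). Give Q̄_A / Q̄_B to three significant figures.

— Configuration A (φ=+32.0°):
Solar declination: sin δ = sin ε · sin λ_s = sin 23.44° × sin 151.8° = 0.18798, so δ = +10.835°.
cos H₀ = −tan(+32.0°) tan(+10.835°) = -0.1196, H₀ = 1.6907 rad.
Bracket: H₀ sin φ sin δ + cos φ cos δ sin H₀ = 1.6907×0.52992×0.18798 + 0.84805×0.98217×0.99282 = 0.168418 + 0.826949 = 0.995367.
Q̄ = (S₀/π) × [bracket] = (1361/π) × 0.995367 = 431.21 W/m².
— Configuration B (φ=+32.0°):
Solar declination: sin δ = sin ε · sin λ_s = sin 23.44° × sin 90.0° = 0.39779, so δ = +23.440°.
cos H₀ = −tan(+32.0°) tan(+23.440°) = -0.2709, H₀ = 1.8451 rad.
Bracket: H₀ sin φ sin δ + cos φ cos δ sin H₀ = 1.8451×0.52992×0.39779 + 0.84805×0.91748×0.96260 = 0.388941 + 0.748969 = 1.137910.
Q̄ = (S₀/π) × [bracket] = (1361/π) × 1.137910 = 492.97 W/m².
Ratio Q̄_A / Q̄_B = 431.21 / 492.97 = 0.8747.

Q̄_A / Q̄_B ≈ 0.875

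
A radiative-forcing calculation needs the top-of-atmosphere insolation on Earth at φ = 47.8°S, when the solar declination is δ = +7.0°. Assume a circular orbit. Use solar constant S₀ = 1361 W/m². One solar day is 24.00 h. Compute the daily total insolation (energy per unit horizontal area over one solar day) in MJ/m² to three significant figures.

cos H₀ = −tan(-47.8°) tan(+7.000°) = 0.1354, H₀ = 1.4350 rad.
Bracket: H₀ sin φ sin δ + cos φ cos δ sin H₀ = 1.4350×-0.74080×0.12187 + 0.67172×0.99255×0.99079 = -0.129554 + 0.660575 = 0.531021.
Q̄ = (S₀/π) × [bracket] = (1361/π) × 0.531021 = 230.05 W/m².
Daily total = Q̄ × 24.00 h × 3600 s/h = 230.05 × 24.00 × 3600 / 10⁶ = 19.88 MJ/m².

19.9 MJ/m²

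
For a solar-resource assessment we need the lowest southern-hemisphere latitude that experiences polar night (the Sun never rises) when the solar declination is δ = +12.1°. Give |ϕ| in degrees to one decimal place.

Polar night requires cos h₀ = −tan ϕ tan δ ≥ 1, i.e. tan ϕ tan δ ≤ −1.
The boundary is |tan ϕ| · |tan δ| = 1, so |ϕ| = 90° − |δ| = 90° − 12.1° = 77.9° in the southern hemisphere.

|ϕ| = 77.9°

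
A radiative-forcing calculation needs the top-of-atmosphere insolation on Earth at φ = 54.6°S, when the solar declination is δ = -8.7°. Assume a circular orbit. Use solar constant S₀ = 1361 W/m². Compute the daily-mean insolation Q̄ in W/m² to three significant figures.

Q̄ ≈ 338 W/m²

cos H₀ = −tan(-54.6°) tan(-8.700°) = -0.2153, H₀ = 1.7878 rad.
Bracket: H₀ sin φ sin δ + cos φ cos δ sin H₀ = 1.7878×-0.81513×-0.15126 + 0.57928×0.98849×0.97654 = 0.220430 + 0.559179 = 0.779609.
Q̄ = (S₀/π) × [bracket] = (1361/π) × 0.779609 = 337.7 W/m².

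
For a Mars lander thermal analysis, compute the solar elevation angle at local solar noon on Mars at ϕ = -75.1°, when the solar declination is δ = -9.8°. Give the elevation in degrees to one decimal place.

At local noon the hour angle is zero, so the zenith angle equals |ϕ − δ| = |-75.1° − (-9.800°)| = 65.300°.
Elevation = 90° − 65.300° = 24.7°.

24.7°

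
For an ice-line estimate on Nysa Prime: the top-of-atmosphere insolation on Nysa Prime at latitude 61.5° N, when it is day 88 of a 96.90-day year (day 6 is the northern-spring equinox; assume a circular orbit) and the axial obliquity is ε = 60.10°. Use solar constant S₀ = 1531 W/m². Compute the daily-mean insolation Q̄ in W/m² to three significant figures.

Solar longitude: λ_s = 360° × (88 − 6)/96.90 = 304.644°.
sin δ = sin 60.10° × sin 304.644° = -0.71320, so δ = -45.496°.
cos H₀ = −tan(+61.5°) tan(-45.496°) = 1.8739 ≥ 1 ⇒ polar night, H₀ = 0 and Q̄ = 0.

Q̄ ≈ 0.00 W/m²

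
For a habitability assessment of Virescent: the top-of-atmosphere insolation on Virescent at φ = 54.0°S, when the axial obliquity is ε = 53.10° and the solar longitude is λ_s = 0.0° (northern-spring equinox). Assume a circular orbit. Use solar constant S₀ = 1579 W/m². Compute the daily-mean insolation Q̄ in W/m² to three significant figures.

Q̄ ≈ 295 W/m²

Solar declination: sin δ = sin ε · sin λ_s = sin 53.10° × sin 0.0° = 0.00000, so δ = +0.000°.
cos H₀ = −tan(-54.0°) tan(+0.000°) = 0.0000, H₀ = 1.5708 rad.
Bracket: H₀ sin φ sin δ + cos φ cos δ sin H₀ = 1.5708×-0.80902×0.00000 + 0.58779×1.00000×1.00000 = -0.000000 + 0.587790 = 0.587790.
Q̄ = (S₀/π) × [bracket] = (1579/π) × 0.587790 = 295.4 W/m².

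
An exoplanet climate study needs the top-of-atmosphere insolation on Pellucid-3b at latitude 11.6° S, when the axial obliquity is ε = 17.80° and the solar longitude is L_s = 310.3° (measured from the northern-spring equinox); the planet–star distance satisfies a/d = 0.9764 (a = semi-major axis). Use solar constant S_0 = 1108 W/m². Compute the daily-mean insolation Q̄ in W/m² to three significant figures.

Q̄ ≈ 345 W/m²

Solar declination: sin δ = sin ε · sin L_s = sin 17.80° × sin 310.3° = -0.23314, so δ = -13.482°.
cos h₀ = −tan(-11.6°) tan(-13.482°) = -0.0492, h₀ = 1.6200 rad.
Bracket: h₀ sin ϕ sin δ + cos ϕ cos δ sin h₀ = 1.6200×-0.20108×-0.23314 + 0.97958×0.97244×0.99879 = 0.075945 + 0.951430 = 1.027375.
Inverse-square distance factor (a/d)² = 0.9764² = 0.953357.
Q̄ = (S_0/π) × 0.953357 × [bracket] = (1108/π) × 0.953357 × 1.027375 = 345.4 W/m².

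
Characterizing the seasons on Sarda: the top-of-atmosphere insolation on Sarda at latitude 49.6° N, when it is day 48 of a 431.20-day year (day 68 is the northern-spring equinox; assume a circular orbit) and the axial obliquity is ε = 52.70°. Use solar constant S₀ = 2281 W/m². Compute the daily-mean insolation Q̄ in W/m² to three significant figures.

Q̄ ≈ 277 W/m²

Solar longitude: λ_s = 360° × (48 − 68)/431.20 = -16.698°, i.e. -16.698° + 360° = 343.302°.
sin δ = sin 52.70° × sin 343.302° = -0.22856, so δ = -13.212°.
cos H₀ = −tan(+49.6°) tan(-13.212°) = 0.2759, H₀ = 1.2913 rad.
Bracket: H₀ sin φ sin δ + cos φ cos δ sin H₀ = 1.2913×0.76154×-0.22856 + 0.64812×0.97353×0.96120 = -0.224761 + 0.606483 = 0.381722.
Q̄ = (S₀/π) × [bracket] = (2281/π) × 0.381722 = 277.2 W/m².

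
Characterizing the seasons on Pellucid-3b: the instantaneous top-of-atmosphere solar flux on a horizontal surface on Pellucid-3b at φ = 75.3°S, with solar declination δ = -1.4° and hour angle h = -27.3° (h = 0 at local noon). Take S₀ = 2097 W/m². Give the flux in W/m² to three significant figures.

cos θ_z = sin φ sin δ + cos φ cos δ cos h = 0.023632 + 0.225426 = 0.249058.
Flux = S₀ · cos θ_z = 2097 × 0.249058 = 522.3 W/m².

522 W/m²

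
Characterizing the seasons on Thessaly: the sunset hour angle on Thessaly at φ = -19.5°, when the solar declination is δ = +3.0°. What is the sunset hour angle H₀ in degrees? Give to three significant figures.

cos H₀ = −tan φ · tan δ = −tan(-19.5°) × tan(+3.000°) = 0.0186, so H₀ = 1.5522 rad = 88.94°.

H₀ = 88.9°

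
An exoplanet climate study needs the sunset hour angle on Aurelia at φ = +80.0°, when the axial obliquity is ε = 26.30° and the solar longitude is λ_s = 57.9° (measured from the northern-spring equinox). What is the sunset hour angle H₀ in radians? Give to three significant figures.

H₀ = 3.14 rad

Solar declination: sin δ = sin ε · sin λ_s = sin 26.30° × sin 57.9° = 0.37534, so δ = +22.045°.
Sunrise equation: cos H₀ = −tan φ · tan δ = -2.2965 ≤ −1, so the host star never sets (polar day) and H₀ = π.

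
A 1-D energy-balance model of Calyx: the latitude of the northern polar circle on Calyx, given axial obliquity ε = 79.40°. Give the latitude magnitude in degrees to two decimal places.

The polar circle is the lowest latitude that experiences at least one full rotation of continuous daylight at the northern-summer solstice; it lies at |ϕ| = 90° − ε = 90° − 79.40° = 10.60°.

10.60°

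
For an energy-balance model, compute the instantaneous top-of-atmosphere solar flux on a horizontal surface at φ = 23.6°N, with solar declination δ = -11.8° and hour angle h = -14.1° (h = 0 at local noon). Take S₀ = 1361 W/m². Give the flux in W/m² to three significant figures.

cos θ_z = sin φ sin δ + cos φ cos δ cos h = -0.081870 + 0.869973 = 0.788103.
Flux = S₀ · cos θ_z = 1361 × 0.788103 = 1073 W/m².

1.07e+03 W/m²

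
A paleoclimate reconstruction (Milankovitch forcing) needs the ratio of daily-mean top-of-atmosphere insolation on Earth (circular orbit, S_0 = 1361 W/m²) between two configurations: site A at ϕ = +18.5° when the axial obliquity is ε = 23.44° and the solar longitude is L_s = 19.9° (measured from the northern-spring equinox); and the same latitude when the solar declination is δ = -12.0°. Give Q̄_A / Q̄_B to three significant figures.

Q̄_A / Q̄_B ≈ 1.22

— Configuration A (ϕ=+18.5°):
Solar declination: sin δ = sin ε · sin L_s = sin 23.44° × sin 19.9° = 0.13540, so δ = +7.782°.
cos h₀ = −tan(+18.5°) tan(+7.782°) = -0.0457, h₀ = 1.6165 rad.
Bracket: h₀ sin ϕ sin δ + cos ϕ cos δ sin h₀ = 1.6165×0.31730×0.13540 + 0.94832×0.99079×0.99895 = 0.069449 + 0.938599 = 1.008048.
Q̄ = (S_0/π) × [bracket] = (1361/π) × 1.008048 = 436.71 W/m².
— Configuration B (ϕ=+18.5°):
cos h₀ = −tan(+18.5°) tan(-12.000°) = 0.0711, h₀ = 1.4996 rad.
Bracket: h₀ sin ϕ sin δ + cos ϕ cos δ sin h₀ = 1.4996×0.31730×-0.20791 + 0.94832×0.97815×0.99747 = -0.098928 + 0.925252 = 0.826324.
Q̄ = (S_0/π) × [bracket] = (1361/π) × 0.826324 = 357.98 W/m².
Ratio Q̄_A / Q̄_B = 436.71 / 357.98 = 1.220.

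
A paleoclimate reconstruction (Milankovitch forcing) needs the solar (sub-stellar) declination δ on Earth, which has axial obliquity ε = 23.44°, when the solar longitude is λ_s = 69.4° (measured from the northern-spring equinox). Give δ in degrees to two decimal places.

δ = +21.86°

sin δ = sin ε · sin λ_s = sin 23.44° × sin 69.4° = 0.372354.
δ = arcsin(0.372354) = +21.86°.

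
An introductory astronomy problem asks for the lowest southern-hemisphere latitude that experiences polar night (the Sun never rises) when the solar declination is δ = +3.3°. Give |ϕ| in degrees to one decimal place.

Polar night requires cos h₀ = −tan ϕ tan δ ≥ 1, i.e. tan ϕ tan δ ≤ −1.
The boundary is |tan ϕ| · |tan δ| = 1, so |ϕ| = 90° − |δ| = 90° − 3.3° = 86.7° in the southern hemisphere.

|ϕ| = 86.7°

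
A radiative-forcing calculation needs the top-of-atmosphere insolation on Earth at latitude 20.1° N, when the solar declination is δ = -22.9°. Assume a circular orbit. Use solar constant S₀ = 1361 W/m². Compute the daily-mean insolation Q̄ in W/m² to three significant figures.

Q̄ ≈ 288 W/m²

cos H₀ = −tan(+20.1°) tan(-22.900°) = 0.1546, H₀ = 1.4156 rad.
Bracket: H₀ sin φ sin δ + cos φ cos δ sin H₀ = 1.4156×0.34366×-0.38912 + 0.93909×0.92119×0.98798 = -0.189301 + 0.854682 = 0.665381.
Q̄ = (S₀/π) × [bracket] = (1361/π) × 0.665381 = 288.3 W/m².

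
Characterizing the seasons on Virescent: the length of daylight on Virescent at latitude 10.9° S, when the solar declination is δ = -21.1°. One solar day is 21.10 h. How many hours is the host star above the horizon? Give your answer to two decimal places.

cos H₀ = −tan φ · tan δ = −tan(-10.9°) × tan(-21.100°) = -0.0743, so H₀ = 1.6452 rad = 94.26°.
Daylight = 2H₀/(2π) × 21.10 h = (1.6452/π) × 21.10 = 11.05 h.

11.05 h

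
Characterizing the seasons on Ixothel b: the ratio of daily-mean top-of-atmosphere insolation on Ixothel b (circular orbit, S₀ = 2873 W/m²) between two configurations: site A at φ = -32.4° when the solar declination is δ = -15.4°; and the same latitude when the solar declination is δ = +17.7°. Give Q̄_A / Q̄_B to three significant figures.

Q̄_A / Q̄_B ≈ 1.86

— Configuration A (φ=-32.4°):
cos H₀ = −tan(-32.4°) tan(-15.400°) = -0.1748, H₀ = 1.7465 rad.
Bracket: H₀ sin φ sin δ + cos φ cos δ sin H₀ = 1.7465×-0.53583×-0.26556 + 0.84433×0.96410×0.98460 = 0.248518 + 0.801483 = 1.050001.
Q̄ = (S₀/π) × [bracket] = (2873/π) × 1.050001 = 960.23 W/m².
— Configuration B (φ=-32.4°):
cos H₀ = −tan(-32.4°) tan(+17.700°) = 0.2025, H₀ = 1.3669 rad.
Bracket: H₀ sin φ sin δ + cos φ cos δ sin H₀ = 1.3669×-0.53583×0.30403 + 0.84433×0.95266×0.97928 = -0.222679 + 0.787693 = 0.565014.
Q̄ = (S₀/π) × [bracket] = (2873/π) × 0.565014 = 516.71 W/m².
Ratio Q̄_A / Q̄_B = 960.23 / 516.71 = 1.858.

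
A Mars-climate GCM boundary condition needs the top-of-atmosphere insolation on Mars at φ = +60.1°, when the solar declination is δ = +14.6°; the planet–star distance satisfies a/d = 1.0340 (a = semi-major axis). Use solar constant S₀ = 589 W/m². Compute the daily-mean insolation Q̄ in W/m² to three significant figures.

cos H₀ = −tan(+60.1°) tan(+14.600°) = -0.4530, H₀ = 2.0409 rad.
Bracket: H₀ sin φ sin δ + cos φ cos δ sin H₀ = 2.0409×0.86690×0.25207 + 0.49849×0.96771×0.89152 = 0.445976 + 0.430064 = 0.876040.
Inverse-square distance factor (a/d)² = 1.0340² = 1.069156.
Q̄ = (S₀/π) × 1.069156 × [bracket] = (589/π) × 1.069156 × 0.876040 = 175.6 W/m².

Q̄ ≈ 176 W/m²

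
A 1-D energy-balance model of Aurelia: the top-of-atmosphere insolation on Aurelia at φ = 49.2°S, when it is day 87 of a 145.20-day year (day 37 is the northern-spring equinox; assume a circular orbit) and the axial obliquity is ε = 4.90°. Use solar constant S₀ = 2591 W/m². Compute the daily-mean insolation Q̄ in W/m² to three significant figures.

Q̄ ≈ 470 W/m²

Solar longitude: λ_s = 360° × (87 − 37)/145.20 = 123.967°.
sin δ = sin 4.90° × sin 123.967° = 0.07084, so δ = +4.062°.
cos H₀ = −tan(-49.2°) tan(+4.062°) = 0.0823, H₀ = 1.4884 rad.
Bracket: H₀ sin φ sin δ + cos φ cos δ sin H₀ = 1.4884×-0.75700×0.07084 + 0.65342×0.99749×0.99661 = -0.079817 + 0.649570 = 0.569753.
Q̄ = (S₀/π) × [bracket] = (2591/π) × 0.569753 = 469.9 W/m².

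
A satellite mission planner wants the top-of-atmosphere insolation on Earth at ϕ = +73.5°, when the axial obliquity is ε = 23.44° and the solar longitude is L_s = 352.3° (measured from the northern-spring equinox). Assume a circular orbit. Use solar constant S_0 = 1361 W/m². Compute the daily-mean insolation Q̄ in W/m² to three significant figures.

Solar declination: sin δ = sin ε · sin L_s = sin 23.44° × sin 352.3° = -0.05330, so δ = -3.055°.
cos h₀ = −tan(+73.5°) tan(-3.055°) = 0.1802, h₀ = 1.3896 rad.
Bracket: h₀ sin ϕ sin δ + cos ϕ cos δ sin h₀ = 1.3896×0.95882×-0.05330 + 0.28402×0.99858×0.98363 = -0.071016 + 0.278974 = 0.207958.
Q̄ = (S_0/π) × [bracket] = (1361/π) × 0.207958 = 90.09 W/m².

Q̄ ≈ 90.1 W/m²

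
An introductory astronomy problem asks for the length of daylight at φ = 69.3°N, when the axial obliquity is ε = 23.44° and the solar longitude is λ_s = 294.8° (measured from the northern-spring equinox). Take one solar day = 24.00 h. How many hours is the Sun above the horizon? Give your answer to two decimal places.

Solar declination: sin δ = sin ε · sin λ_s = sin 23.44° × sin 294.8° = -0.36110, so δ = -21.168°.
cos H₀ = −tan φ · tan δ = 1.0248 ≥ 1, so the Sun never rises (polar night) and H₀ = 0.
Daylight = 2H₀/(2π) × 24.00 h = (0.0000/π) × 24.00 = 0.00 h.

0.00 h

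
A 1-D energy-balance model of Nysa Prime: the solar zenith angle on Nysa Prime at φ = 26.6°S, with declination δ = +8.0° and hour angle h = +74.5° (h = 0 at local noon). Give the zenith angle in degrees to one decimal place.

θ_z = 80.0°

cos θ_z = sin φ sin δ + cos φ cos δ cos h = -0.062316 + 0.236627 = 0.174311.
θ_z = arccos(0.174311) = 80.0°.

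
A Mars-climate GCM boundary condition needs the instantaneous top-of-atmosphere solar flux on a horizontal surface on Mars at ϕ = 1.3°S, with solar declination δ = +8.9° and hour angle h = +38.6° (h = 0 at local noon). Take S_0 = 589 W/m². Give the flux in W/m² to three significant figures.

453 W/m²

cos θ_z = sin ϕ sin δ + cos ϕ cos δ cos h = -0.003510 + 0.771912 = 0.768402.
Flux = S_0 · cos θ_z = 589 × 0.768402 = 452.6 W/m².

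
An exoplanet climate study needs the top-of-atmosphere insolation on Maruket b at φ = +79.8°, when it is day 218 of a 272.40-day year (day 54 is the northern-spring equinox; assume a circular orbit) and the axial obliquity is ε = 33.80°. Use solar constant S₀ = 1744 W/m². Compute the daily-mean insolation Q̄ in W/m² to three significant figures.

Solar longitude: λ_s = 360° × (218 − 54)/272.40 = 216.740°.
sin δ = sin 33.80° × sin 216.740° = -0.33277, so δ = -19.437°.
cos H₀ = −tan(+79.8°) tan(-19.437°) = 1.9612 ≥ 1 ⇒ polar night, H₀ = 0 and Q̄ = 0.

Q̄ ≈ 0.00 W/m²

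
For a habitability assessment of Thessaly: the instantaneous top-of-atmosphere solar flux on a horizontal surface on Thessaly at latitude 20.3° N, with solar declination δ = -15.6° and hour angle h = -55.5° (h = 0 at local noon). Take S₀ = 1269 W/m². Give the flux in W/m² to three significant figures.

cos θ_z = sin φ sin δ + cos φ cos δ cos h = -0.093298 + 0.511657 = 0.418359.
Flux = S₀ · cos θ_z = 1269 × 0.418359 = 530.9 W/m².

531 W/m²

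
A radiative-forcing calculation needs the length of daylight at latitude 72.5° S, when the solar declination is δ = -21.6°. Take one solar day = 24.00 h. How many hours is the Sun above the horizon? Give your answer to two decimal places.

Sunrise equation: cos H₀ = −tan φ · tan δ = -1.2557 ≤ −1, so the Sun never sets (polar day) and H₀ = π.
Daylight = 2H₀/(2π) × 24.00 h = (3.1416/π) × 24.00 = 24.00 h.

24.00 h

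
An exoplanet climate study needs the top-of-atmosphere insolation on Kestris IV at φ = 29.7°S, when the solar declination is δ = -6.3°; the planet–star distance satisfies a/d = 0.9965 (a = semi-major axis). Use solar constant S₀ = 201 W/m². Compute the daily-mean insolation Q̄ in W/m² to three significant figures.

Q̄ ≈ 60.4 W/m²

cos H₀ = −tan(-29.7°) tan(-6.300°) = -0.0630, H₀ = 1.6338 rad.
Bracket: H₀ sin φ sin δ + cos φ cos δ sin H₀ = 1.6338×-0.49546×-0.10973 + 0.86863×0.99396×0.99802 = 0.088825 + 0.861674 = 0.950499.
Inverse-square distance factor (a/d)² = 0.9965² = 0.993012.
Q̄ = (S₀/π) × 0.993012 × [bracket] = (201/π) × 0.993012 × 0.950499 = 60.39 W/m².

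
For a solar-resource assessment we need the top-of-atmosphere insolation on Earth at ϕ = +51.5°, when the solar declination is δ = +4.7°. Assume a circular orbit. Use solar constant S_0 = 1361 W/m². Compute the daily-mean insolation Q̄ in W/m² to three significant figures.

Q̄ ≈ 314 W/m²

cos h₀ = −tan(+51.5°) tan(+4.700°) = -0.1034, h₀ = 1.6743 rad.
Bracket: h₀ sin ϕ sin δ + cos ϕ cos δ sin h₀ = 1.6743×0.78261×0.08194 + 0.62251×0.99664×0.99464 = 0.107368 + 0.617093 = 0.724461.
Q̄ = (S_0/π) × [bracket] = (1361/π) × 0.724461 = 313.9 W/m².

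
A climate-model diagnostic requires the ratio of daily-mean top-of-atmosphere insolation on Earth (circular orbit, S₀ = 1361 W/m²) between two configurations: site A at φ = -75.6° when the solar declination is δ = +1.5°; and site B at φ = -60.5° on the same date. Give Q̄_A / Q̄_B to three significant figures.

— Configuration A (φ=-75.6°):
cos H₀ = −tan(-75.6°) tan(+1.500°) = 0.1020, H₀ = 1.4686 rad.
Bracket: H₀ sin φ sin δ + cos φ cos δ sin H₀ = 1.4686×-0.96858×0.02618 + 0.24869×0.99966×0.99479 = -0.037240 + 0.247310 = 0.210070.
Q̄ = (S₀/π) × [bracket] = (1361/π) × 0.210070 = 91.006 W/m².
— Configuration B (φ=-60.5°):
cos H₀ = −tan(-60.5°) tan(+1.500°) = 0.0463, H₀ = 1.5245 rad.
Bracket: H₀ sin φ sin δ + cos φ cos δ sin H₀ = 1.5245×-0.87036×0.02618 + 0.49242×0.99966×0.99893 = -0.034737 + 0.491726 = 0.456989.
Q̄ = (S₀/π) × [bracket] = (1361/π) × 0.456989 = 197.98 W/m².
Ratio Q̄_A / Q̄_B = 91.006 / 197.98 = 0.4597.

Q̄_A / Q̄_B ≈ 0.460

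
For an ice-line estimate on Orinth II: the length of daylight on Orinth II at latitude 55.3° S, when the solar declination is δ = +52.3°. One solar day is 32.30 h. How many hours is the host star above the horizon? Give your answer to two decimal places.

cos h₀ = −tan ϕ · tan δ = 1.8686 ≥ 1, so the host star never rises (polar night) and h₀ = 0.
Daylight = 2h₀/(2π) × 32.30 h = (0.0000/π) × 32.30 = 0.00 h.

0.00 h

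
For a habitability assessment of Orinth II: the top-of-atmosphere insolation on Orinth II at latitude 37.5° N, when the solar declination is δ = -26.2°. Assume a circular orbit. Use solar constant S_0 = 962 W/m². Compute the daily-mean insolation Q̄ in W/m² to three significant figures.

Q̄ ≈ 104 W/m²

cos h₀ = −tan(+37.5°) tan(-26.200°) = 0.3776, h₀ = 1.1836 rad.
Bracket: h₀ sin ϕ sin δ + cos ϕ cos δ sin h₀ = 1.1836×0.60876×-0.44151 + 0.79335×0.89726×0.92598 = -0.318120 + 0.659151 = 0.341031.
Q̄ = (S_0/π) × [bracket] = (962/π) × 0.341031 = 104.4 W/m².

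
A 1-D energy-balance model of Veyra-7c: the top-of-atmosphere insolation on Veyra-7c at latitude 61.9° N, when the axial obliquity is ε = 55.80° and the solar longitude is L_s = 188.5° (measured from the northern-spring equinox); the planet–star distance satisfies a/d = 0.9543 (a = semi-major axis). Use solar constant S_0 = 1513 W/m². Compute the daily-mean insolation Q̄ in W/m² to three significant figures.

Solar declination: sin δ = sin ε · sin L_s = sin 55.80° × sin 188.5° = -0.12225, so δ = -7.022°.
cos h₀ = −tan(+61.9°) tan(-7.022°) = 0.2307, h₀ = 1.3380 rad.
Bracket: h₀ sin ϕ sin δ + cos ϕ cos δ sin h₀ = 1.3380×0.88213×-0.12225 + 0.47101×0.99250×0.97303 = -0.144290 + 0.454870 = 0.310580.
Inverse-square distance factor (a/d)² = 0.9543² = 0.910688.
Q̄ = (S_0/π) × 0.910688 × [bracket] = (1513/π) × 0.910688 × 0.310580 = 136.2 W/m².

Q̄ ≈ 136 W/m²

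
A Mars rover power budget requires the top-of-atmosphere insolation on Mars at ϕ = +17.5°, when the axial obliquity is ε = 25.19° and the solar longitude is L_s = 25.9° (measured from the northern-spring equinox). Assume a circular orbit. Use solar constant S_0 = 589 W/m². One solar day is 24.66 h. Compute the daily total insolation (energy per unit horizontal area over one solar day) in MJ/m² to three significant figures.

17.1 MJ/m²

Solar declination: sin δ = sin ε · sin L_s = sin 25.19° × sin 25.9° = 0.18591, so δ = +10.714°.
cos h₀ = −tan(+17.5°) tan(+10.714°) = -0.0597, h₀ = 1.6305 rad.
Bracket: h₀ sin ϕ sin δ + cos ϕ cos δ sin h₀ = 1.6305×0.30071×0.18591 + 0.95372×0.98257×0.99822 = 0.091153 + 0.935429 = 1.026582.
Q̄ = (S_0/π) × [bracket] = (589/π) × 1.026582 = 192.47 W/m².
Daily total = Q̄ × 24.66 h × 3600 s/h = 192.47 × 24.66 × 3600 / 10⁶ = 17.09 MJ/m².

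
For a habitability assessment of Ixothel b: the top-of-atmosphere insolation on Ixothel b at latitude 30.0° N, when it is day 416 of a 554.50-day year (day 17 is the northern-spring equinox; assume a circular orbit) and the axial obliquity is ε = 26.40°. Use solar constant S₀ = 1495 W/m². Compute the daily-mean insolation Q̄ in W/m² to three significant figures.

Solar longitude: λ_s = 360° × (416 − 17)/554.50 = 259.044°.
sin δ = sin 26.40° × sin 259.044° = -0.43653, so δ = -25.883°.
cos H₀ = −tan(+30.0°) tan(-25.883°) = 0.2801, H₀ = 1.2869 rad.
Bracket: H₀ sin φ sin δ + cos φ cos δ sin H₀ = 1.2869×0.50000×-0.43653 + 0.86603×0.89969×0.95996 = -0.280885 + 0.747961 = 0.467076.
Q̄ = (S₀/π) × [bracket] = (1495/π) × 0.467076 = 222.3 W/m².

Q̄ ≈ 222 W/m²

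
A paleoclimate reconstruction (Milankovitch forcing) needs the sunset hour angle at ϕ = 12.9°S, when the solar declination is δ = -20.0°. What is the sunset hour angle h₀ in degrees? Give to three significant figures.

h₀ = 94.8°

cos h₀ = −tan ϕ · tan δ = −tan(-12.9°) × tan(-20.000°) = -0.0834, so h₀ = 1.6543 rad = 94.78°.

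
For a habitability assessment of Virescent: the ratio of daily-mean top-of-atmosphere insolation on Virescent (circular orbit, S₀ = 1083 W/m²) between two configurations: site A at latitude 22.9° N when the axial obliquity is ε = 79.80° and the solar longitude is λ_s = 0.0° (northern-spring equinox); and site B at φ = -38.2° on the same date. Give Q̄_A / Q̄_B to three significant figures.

Q̄_A / Q̄_B ≈ 1.17

— Configuration A (φ=+22.9°):
Solar declination: sin δ = sin ε · sin λ_s = sin 79.80° × sin 0.0° = 0.00000, so δ = +0.000°.
cos H₀ = −tan(+22.9°) tan(+0.000°) = -0.0000, H₀ = 1.5708 rad.
Bracket: H₀ sin φ sin δ + cos φ cos δ sin H₀ = 1.5708×0.38912×0.00000 + 0.92119×1.00000×1.00000 = 0.000000 + 0.921190 = 0.921190.
Q̄ = (S₀/π) × [bracket] = (1083/π) × 0.921190 = 317.56 W/m².
— Configuration B (φ=-38.2°):
cos H₀ = −tan(-38.2°) tan(+0.000°) = 0.0000, H₀ = 1.5708 rad.
Bracket: H₀ sin φ sin δ + cos φ cos δ sin H₀ = 1.5708×-0.61841×0.00000 + 0.78586×1.00000×1.00000 = -0.000000 + 0.785860 = 0.785860.
Q̄ = (S₀/π) × [bracket] = (1083/π) × 0.785860 = 270.91 W/m².
Ratio Q̄_A / Q̄_B = 317.56 / 270.91 = 1.172.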